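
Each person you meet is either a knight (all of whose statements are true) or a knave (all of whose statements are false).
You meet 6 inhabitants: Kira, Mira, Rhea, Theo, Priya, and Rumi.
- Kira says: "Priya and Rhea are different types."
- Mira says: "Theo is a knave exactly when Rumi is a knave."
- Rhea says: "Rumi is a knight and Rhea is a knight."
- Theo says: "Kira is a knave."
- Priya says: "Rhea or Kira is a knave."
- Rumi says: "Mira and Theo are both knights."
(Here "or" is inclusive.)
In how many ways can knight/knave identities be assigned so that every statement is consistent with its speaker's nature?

2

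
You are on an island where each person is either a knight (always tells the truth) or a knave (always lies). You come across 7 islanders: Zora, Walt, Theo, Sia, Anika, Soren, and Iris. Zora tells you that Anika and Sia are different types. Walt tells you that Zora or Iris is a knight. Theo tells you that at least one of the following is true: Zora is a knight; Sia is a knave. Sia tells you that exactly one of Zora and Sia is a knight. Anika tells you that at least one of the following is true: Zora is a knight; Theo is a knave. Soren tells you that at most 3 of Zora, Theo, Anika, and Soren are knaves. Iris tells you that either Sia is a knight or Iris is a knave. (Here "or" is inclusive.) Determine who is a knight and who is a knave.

Zora is a knave, Walt is a knight, Theo is a knave, Sia is a knight, Anika is a knight, Soren is a knight, and Iris is a knight.

Zora is a knave, and the claim "Anika and Sia are different types" is indeed false.
Walt (knight): "Zora or Iris is a knight" — true. ✓
Theo is a knave; "at least one of the following is true: Zora is a knight; Sia is a knave" is false, as required.
Since Sia is a knight, "exactly one of Zora and Sia is a knight" needs to be true, which holds.
Anika is a knight, so "at least one of the following is true: Zora is a knight; Theo is a knave" must be true — and it is.
Soren is a knight, and the claim "at most 3 of Zora, Theo, Anika, and Soren are knaves" is indeed true.
Iris is a knight; "either Sia is a knight or Iris is a knave" is true, as required.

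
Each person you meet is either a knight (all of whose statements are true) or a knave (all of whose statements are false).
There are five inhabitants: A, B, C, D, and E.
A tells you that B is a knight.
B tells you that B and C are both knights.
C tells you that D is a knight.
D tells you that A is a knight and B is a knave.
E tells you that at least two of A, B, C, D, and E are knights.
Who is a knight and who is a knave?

Since A is a knave, "B is a knight" needs to be False, which holds.
B (knave): "B and C are both knights" — False. ✓
As a knave, C's statement "D is a knight" should be False; it is.
D is a knave, so "A is a knight and B is a knave" must be False — and it is.
Since E is a knave, "at least two of A, B, C, D, and E are knights" needs to be False, which holds.

A is a knave, B is a knave, C is a knave, D is a knave, and E is a knave.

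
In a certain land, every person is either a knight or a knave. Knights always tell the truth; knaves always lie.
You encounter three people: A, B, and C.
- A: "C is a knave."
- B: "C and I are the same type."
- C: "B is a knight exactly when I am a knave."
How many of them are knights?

The unique consistent assignment is A=knave, B=knave, C=knight.
That has 1 knight.

1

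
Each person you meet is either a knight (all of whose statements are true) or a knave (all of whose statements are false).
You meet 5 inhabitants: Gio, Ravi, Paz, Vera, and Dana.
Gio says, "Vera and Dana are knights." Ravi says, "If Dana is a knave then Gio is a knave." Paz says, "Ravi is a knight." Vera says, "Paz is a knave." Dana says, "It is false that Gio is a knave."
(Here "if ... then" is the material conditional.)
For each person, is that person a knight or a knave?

Knights: Ravi and Paz. Knaves: Gio, Vera, and Dana.

Gio is a knave; "Vera and Dana are knights" is False, as required.
Ravi is a knight, so "if Dana is a knave then Gio is a knave" must be true — and it is.
Paz (knight): "Ravi is a knight" — true. ✓
Since Vera is a knave, "Paz is a knave" needs to be False, which holds.
Since Dana is a knave, "it is false that Gio is a knave" needs to be False, which holds.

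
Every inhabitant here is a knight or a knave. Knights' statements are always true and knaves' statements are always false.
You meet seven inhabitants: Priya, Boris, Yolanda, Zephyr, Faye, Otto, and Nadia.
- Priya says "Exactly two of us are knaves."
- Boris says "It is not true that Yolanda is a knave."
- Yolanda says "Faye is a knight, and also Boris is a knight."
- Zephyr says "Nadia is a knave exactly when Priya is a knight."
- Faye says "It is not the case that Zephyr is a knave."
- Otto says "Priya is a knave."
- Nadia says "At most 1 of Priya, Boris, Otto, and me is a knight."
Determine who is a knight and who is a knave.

Priya is a knight, Boris is a knight, Yolanda is a knight, Zephyr is a knight, Faye is a knight, Otto is a knave, and Nadia is a knave.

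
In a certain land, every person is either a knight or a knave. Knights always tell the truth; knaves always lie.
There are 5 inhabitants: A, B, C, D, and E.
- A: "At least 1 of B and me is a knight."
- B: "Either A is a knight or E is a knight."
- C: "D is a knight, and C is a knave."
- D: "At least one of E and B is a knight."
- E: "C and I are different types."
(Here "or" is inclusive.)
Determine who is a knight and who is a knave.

A is a knave, so "at least 1 of B and me is a knight" must be false — and it is.
As a knave, B's statement "either A is a knight or E is a knight" should be false; it is.
Since C is a knave, "D is a knight, and C is a knave" needs to be false, which holds.
D is a knave, and the claim "at least one of E and B is a knight" is indeed false.
E is a knave, and the claim "C and I are different types" is indeed false.

A is a knave, B is a knave, C is a knave, D is a knave, and E is a knave.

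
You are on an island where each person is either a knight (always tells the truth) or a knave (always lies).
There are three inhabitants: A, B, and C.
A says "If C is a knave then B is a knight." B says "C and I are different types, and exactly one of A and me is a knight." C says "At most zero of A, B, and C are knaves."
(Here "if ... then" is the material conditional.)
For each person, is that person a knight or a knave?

Since A is a knave, "if C is a knave then B is a knight" needs to be False, which holds.
B is a knave, and the claim "C and I are different types, and exactly one of A and me is a knight" is indeed False.
C is a knave, and the claim "at most zero of A, B, and C are knaves" is indeed False.

Knights: none. Knaves: A, B, and C.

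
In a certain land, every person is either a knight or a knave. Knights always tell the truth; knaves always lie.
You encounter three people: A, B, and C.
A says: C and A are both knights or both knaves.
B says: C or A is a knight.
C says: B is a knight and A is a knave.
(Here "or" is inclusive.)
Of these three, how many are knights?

2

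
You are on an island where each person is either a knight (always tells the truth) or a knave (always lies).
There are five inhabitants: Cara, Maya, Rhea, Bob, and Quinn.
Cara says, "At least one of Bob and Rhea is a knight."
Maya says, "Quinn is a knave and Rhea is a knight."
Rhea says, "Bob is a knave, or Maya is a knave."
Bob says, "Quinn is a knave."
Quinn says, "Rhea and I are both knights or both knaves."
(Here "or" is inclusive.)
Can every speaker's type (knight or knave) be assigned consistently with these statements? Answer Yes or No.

Yes

One consistent assignment: Cara=knight, Maya=knave, Rhea=knight, Bob=knave, Quinn=knight.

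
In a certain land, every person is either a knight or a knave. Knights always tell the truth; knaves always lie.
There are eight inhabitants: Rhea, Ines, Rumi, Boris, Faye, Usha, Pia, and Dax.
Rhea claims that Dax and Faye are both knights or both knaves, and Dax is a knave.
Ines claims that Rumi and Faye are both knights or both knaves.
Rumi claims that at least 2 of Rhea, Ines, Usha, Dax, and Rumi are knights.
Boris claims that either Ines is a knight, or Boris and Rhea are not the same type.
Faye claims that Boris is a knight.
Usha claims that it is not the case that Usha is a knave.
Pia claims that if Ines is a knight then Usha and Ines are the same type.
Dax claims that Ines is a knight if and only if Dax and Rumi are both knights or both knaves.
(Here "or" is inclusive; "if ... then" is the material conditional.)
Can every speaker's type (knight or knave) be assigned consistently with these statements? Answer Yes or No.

Yes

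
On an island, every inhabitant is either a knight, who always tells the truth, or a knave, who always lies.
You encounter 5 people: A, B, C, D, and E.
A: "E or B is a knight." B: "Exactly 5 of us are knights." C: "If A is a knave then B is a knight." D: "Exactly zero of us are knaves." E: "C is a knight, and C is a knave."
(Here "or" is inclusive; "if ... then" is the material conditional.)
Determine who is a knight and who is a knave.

A is a knave, B is a knave, C is a knave, D is a knave, and E is a knave.

A is a knave, so "E or B is a knight" must be false — and it is.
B (knave): "exactly 5 of us are knights" — false. ✓
As a knave, C's statement "if A is a knave then B is a knight" should be false; it is.
D is a knave, so "exactly zero of us are knaves" must be false — and it is.
E is a knave, and the claim "C is a knight, and C is a knave" is indeed false.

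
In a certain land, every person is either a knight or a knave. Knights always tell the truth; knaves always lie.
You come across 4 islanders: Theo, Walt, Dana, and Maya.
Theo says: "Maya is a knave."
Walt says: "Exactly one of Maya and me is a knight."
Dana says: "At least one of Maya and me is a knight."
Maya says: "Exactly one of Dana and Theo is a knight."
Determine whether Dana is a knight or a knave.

Dana is a knight.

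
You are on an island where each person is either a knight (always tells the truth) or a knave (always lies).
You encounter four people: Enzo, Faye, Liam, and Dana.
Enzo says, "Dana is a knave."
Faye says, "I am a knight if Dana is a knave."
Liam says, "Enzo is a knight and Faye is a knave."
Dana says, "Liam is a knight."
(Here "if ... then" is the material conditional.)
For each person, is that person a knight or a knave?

Enzo is a knight, Faye is a knight, Liam is a knave, and Dana is a knave.

Enzo is a knight, so "Dana is a knave" must be True — and it is.
Faye (knight): "I am a knight if Dana is a knave" — True. ✓
Liam is a knave, so "Enzo is a knight and Faye is a knave" must be false — and it is.
Since Dana is a knave, "Liam is a knight" needs to be false, which holds.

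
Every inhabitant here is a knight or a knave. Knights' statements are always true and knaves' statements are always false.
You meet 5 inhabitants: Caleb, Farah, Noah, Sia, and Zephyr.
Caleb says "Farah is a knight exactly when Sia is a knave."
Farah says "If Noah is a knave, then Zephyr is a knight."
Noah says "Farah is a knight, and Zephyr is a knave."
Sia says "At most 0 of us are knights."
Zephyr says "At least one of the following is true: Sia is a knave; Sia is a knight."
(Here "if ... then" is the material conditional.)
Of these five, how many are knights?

3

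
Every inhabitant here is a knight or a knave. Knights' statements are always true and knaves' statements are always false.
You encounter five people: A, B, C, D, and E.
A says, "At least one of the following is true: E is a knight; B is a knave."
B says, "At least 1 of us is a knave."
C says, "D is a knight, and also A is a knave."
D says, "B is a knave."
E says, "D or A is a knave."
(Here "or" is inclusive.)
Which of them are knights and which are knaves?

Knights: A, B, and E. Knaves: C and D.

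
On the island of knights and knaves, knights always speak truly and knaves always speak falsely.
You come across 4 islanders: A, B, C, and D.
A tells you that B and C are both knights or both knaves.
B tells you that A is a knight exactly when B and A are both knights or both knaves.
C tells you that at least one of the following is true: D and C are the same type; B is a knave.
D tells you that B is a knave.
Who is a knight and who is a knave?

Knights: C and D. Knaves: A and B.

A is a knave, and the claim "B and C are both knights or both knaves" is indeed False.
B is a knave; "A is a knight exactly when B and A are both knights or both knaves" is False, as required.
C is a knight; "at least one of the following is true: D and C are the same type; B is a knave" is True, as required.
As a knight, D's statement "B is a knave" should be True; it is.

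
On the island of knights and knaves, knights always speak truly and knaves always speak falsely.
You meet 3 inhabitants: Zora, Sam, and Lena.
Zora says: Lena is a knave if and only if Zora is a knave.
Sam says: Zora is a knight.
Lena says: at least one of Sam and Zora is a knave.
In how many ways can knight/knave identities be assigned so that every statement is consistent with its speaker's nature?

Consistent assignments:
  Zora=knave, Sam=knave, Lena=knight

1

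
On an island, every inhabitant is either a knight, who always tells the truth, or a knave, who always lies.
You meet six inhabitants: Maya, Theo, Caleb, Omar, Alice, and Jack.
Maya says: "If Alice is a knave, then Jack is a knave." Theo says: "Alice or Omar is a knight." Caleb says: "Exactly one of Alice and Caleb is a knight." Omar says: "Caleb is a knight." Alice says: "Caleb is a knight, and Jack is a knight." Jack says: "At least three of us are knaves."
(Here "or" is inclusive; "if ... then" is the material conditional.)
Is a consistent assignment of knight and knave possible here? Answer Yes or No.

One consistent assignment: Maya=knight, Theo=knight, Caleb=knight, Omar=knight, Alice=knave, Jack=knave.

Yes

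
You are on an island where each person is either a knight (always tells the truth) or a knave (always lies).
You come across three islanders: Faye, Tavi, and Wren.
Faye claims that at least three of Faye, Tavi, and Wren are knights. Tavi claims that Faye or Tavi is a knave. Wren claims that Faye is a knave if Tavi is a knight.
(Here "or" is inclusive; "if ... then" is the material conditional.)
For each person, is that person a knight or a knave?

Faye is a knave, Tavi is a knight, and Wren is a knight.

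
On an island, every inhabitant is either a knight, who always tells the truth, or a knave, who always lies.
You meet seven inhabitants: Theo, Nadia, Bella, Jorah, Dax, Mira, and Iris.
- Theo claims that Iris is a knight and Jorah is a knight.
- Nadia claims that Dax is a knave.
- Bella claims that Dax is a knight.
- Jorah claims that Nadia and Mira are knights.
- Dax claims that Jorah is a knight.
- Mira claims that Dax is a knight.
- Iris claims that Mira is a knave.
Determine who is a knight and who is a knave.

Knights: Nadia and Iris. Knaves: Theo, Bella, Jorah, Dax, and Mira.

Theo is a knave; "Iris is a knight and Jorah is a knight" is false, as required.
Nadia is a knight, so "Dax is a knave" must be True — and it is.
Bella is a knave, so "Dax is a knight" must be false — and it is.
Jorah is a knave; "Nadia and Mira are knights" is false, as required.
Dax is a knave; "Jorah is a knight" is false, as required.
Mira is a knave, so "Dax is a knight" must be false — and it is.
Iris is a knight, and the claim "Mira is a knave" is indeed True.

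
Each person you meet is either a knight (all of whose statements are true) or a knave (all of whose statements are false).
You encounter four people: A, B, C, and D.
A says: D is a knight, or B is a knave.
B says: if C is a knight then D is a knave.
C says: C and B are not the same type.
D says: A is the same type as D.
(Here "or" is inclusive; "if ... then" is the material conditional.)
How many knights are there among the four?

The unique consistent assignment is A=knight, B=knave, C=knight, D=knight.
That has 3 knights.

3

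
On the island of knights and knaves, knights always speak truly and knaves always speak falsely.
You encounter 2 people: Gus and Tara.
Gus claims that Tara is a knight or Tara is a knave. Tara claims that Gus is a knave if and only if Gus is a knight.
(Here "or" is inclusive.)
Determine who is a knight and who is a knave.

Knights: Gus. Knaves: Tara.

Suppose Gus is a knave. Then Gus's statement "Tara is a knight or Tara is a knave" would have to be false. Checking the 2 ways to assign the others, none is consistent with every speaker.
(For instance, with Tara=knave, Gus's claim "Tara is a knight or Tara is a knave" comes out true where it would need to be false.)
So Gus must be a knight, making "Tara is a knight or Tara is a knave" true. Taking Gus=knight, Tara=knave, each remaining statement checks out:
  Tara (knave): "Gus is a knave if and only if Gus is a knight" — false. ✓
This is the unique consistent assignment.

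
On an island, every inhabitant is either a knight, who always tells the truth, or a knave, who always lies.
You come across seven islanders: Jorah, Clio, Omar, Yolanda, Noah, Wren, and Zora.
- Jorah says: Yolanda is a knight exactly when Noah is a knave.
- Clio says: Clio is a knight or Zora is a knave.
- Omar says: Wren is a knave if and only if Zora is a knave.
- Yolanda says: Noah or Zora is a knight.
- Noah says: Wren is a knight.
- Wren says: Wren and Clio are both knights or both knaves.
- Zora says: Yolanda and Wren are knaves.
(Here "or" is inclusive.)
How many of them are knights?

4

The unique consistent assignment is Jorah=knave, Clio=knight, Omar=knave, Yolanda=knight, Noah=knight, Wren=knight, Zora=knave.
That has 4 knights.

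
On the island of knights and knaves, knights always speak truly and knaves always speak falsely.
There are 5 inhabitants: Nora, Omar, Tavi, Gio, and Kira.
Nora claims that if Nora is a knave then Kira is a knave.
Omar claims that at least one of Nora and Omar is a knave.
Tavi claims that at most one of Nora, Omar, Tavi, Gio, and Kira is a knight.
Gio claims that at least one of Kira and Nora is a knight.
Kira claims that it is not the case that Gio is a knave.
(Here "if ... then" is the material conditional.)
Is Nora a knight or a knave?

Consistent assignments: {Nora=knave, Omar=knight, Tavi=knave, Gio=knight, Kira=knight}
In every consistent assignment, Nora is a knave.

Nora is a knave.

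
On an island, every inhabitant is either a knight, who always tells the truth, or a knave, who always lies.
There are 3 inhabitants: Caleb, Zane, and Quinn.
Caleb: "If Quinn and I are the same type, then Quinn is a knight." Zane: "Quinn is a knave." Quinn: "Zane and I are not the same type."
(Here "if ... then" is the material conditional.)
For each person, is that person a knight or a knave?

Caleb is a knight, Zane is a knave, and Quinn is a knight.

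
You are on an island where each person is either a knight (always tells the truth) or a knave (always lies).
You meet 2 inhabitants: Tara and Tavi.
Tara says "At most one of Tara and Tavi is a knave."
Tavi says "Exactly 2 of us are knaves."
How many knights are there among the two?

1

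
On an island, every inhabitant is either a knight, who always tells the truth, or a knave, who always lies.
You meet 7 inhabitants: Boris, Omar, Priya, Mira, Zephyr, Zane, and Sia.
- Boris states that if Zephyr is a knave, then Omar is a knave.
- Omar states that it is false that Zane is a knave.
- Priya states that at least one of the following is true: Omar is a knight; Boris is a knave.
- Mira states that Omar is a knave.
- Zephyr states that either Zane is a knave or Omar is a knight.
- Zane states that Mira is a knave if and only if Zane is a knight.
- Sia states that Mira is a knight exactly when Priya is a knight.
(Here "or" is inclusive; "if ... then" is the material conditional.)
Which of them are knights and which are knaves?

Boris is a knight, Omar is a knight, Priya is a knight, Mira is a knave, Zephyr is a knight, Zane is a knight, and Sia is a knave.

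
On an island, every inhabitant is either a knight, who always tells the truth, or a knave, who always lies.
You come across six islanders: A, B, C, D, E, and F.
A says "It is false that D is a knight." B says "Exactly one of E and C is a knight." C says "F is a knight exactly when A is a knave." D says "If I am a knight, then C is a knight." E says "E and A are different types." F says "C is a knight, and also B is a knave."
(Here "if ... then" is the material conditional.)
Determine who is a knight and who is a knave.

A is a knave, so "it is false that D is a knight" must be False — and it is.
As a knave, B's statement "exactly one of E and C is a knight" should be False; it is.
As a knight, C's statement "F is a knight exactly when A is a knave" should be true; it is.
Since D is a knight, "if I am a knight, then C is a knight" needs to be true, which holds.
As a knight, E's statement "E and A are different types" should be true; it is.
F is a knight; "C is a knight, and also B is a knave" is true, as required.

A is a knave, B is a knave, C is a knight, D is a knight, E is a knight, and F is a knight.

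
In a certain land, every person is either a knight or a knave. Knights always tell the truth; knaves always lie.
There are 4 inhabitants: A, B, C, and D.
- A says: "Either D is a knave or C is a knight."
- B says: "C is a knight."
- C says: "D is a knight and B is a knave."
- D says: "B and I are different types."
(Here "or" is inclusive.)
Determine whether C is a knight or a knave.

Consistent assignments: {A=knight, B=knave, C=knave, D=knave}
In every consistent assignment, C is a knave.

C is a knave.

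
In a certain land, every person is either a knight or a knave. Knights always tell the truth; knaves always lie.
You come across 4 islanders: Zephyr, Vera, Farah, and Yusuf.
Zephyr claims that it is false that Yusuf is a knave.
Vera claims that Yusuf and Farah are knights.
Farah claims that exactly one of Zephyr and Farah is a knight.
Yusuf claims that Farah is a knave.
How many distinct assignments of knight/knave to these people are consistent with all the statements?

1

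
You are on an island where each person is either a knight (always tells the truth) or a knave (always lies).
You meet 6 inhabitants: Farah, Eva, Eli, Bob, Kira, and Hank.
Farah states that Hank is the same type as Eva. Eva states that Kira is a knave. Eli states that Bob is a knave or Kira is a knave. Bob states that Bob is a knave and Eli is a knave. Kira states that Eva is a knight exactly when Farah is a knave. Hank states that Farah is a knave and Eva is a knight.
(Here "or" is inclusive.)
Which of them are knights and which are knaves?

Farah is a knight, and the claim "Hank is the same type as Eva" is indeed True.
Since Eva is a knave, "Kira is a knave" needs to be False, which holds.
Since Eli is a knight, "Bob is a knave or Kira is a knave" needs to be True, which holds.
Bob is a knave; "Bob is a knave and Eli is a knave" is False, as required.
Kira is a knight; "Eva is a knight exactly when Farah is a knave" is True, as required.
Hank (knave): "Farah is a knave and Eva is a knight" — False. ✓

Farah is a knight, Eva is a knave, Eli is a knight, Bob is a knave, Kira is a knight, and Hank is a knave.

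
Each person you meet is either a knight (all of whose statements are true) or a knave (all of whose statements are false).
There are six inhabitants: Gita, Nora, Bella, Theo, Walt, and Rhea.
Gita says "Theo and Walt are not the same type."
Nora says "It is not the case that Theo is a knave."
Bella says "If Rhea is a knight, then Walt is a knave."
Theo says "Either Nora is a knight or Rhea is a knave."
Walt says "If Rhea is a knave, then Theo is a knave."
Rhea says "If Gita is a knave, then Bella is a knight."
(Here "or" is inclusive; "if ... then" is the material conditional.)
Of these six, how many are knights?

3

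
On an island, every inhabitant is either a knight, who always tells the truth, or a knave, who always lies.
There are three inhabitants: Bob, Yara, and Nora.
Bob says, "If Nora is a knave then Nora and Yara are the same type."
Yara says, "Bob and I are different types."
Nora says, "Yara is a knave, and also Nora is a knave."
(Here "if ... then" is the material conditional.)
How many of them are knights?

1

The unique consistent assignment is Bob=knave, Yara=knight, Nora=knave.
That has 1 knight.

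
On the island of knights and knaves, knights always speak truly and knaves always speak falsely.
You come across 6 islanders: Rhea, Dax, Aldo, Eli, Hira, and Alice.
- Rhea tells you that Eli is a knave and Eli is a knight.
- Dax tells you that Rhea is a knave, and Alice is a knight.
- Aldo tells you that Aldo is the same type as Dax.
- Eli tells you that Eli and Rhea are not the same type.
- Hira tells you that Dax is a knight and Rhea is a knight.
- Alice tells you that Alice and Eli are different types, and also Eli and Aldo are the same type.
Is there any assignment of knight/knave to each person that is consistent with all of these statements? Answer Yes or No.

Yes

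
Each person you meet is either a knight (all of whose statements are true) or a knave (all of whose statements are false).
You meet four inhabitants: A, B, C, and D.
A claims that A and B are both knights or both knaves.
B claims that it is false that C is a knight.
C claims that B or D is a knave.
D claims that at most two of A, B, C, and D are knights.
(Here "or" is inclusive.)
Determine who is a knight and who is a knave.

A is a knave, B is a knight, C is a knave, and D is a knight.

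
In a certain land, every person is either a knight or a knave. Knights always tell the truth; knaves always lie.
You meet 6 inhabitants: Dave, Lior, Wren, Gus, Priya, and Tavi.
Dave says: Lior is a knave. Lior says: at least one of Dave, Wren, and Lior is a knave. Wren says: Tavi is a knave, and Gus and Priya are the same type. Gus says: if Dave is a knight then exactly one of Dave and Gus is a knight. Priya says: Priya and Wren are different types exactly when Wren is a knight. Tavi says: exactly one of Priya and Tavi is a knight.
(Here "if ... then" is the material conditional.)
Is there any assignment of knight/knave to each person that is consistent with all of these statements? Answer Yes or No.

No

Checking all 64 assignments, each has at least one speaker whose statement's truth value contradicts their type.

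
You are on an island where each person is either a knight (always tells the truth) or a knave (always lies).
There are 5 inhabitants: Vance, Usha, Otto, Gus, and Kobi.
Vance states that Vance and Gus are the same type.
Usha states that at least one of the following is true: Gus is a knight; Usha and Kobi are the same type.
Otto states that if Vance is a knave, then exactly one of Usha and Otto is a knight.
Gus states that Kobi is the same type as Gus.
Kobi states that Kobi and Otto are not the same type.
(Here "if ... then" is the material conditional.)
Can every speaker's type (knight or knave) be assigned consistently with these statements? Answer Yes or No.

No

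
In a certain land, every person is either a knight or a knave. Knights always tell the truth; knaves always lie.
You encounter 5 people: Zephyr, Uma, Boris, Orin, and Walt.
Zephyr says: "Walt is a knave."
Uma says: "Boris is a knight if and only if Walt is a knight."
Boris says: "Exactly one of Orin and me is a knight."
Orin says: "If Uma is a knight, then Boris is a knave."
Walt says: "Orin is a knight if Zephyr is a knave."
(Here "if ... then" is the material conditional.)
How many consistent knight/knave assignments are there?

0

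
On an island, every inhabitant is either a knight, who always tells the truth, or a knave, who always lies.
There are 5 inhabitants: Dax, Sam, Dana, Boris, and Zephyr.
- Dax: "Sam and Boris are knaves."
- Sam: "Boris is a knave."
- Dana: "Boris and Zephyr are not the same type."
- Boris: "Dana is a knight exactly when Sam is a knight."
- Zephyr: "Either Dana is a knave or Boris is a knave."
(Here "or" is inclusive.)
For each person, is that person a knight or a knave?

Since Dax is a knave, "Sam and Boris are knaves" needs to be false, which holds.
Sam is a knave, so "Boris is a knave" must be false — and it is.
Dana is a knave, so "Boris and Zephyr are not the same type" must be false — and it is.
Boris is a knight; "Dana is a knight exactly when Sam is a knight" is true, as required.
Zephyr is a knight, and the claim "either Dana is a knave or Boris is a knave" is indeed true.

Knights: Boris and Zephyr. Knaves: Dax, Sam, and Dana.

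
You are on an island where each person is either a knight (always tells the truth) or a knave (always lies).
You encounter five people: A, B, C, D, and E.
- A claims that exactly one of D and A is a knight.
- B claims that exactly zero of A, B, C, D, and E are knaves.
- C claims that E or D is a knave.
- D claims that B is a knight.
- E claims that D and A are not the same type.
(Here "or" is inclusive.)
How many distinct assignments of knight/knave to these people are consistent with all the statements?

2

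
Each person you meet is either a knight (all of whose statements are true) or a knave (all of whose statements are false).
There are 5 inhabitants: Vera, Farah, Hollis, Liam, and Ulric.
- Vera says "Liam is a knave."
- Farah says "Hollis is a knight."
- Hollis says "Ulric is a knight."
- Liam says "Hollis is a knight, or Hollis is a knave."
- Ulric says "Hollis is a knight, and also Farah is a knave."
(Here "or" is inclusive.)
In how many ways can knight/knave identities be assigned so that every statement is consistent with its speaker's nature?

Consistent assignments:
  Vera=knave, Farah=knave, Hollis=knave, Liam=knight, Ulric=knave

1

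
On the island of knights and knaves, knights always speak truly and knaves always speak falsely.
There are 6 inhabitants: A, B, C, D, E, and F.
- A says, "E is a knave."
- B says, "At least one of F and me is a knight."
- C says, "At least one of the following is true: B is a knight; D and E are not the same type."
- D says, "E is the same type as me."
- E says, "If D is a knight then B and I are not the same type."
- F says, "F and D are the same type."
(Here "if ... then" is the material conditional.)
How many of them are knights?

2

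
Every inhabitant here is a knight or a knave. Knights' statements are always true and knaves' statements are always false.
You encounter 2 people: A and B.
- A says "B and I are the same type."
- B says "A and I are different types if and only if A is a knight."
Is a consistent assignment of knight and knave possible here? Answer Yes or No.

No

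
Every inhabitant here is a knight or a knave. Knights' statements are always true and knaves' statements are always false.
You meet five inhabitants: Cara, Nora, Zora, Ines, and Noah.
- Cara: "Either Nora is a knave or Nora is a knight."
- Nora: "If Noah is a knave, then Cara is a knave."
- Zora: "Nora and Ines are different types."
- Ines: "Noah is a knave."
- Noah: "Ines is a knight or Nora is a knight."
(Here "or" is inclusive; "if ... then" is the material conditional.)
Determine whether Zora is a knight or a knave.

Consistent assignments: {Cara=knight, Nora=knight, Zora=knight, Ines=knave, Noah=knight}
In every consistent assignment, Zora is a knight.

Zora is a knight.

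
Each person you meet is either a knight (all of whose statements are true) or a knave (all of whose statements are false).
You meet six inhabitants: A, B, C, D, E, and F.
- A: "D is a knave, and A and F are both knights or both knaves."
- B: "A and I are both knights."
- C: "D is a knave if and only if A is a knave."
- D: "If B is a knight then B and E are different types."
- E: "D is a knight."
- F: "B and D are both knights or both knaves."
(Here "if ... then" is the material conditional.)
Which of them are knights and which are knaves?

A is a knave, B is a knave, C is a knave, D is a knight, E is a knight, and F is a knave.

Since A is a knave, "D is a knave, and A and F are both knights or both knaves" needs to be False, which holds.
Since B is a knave, "A and I are both knights" needs to be False, which holds.
C is a knave; "D is a knave if and only if A is a knave" is False, as required.
D is a knight; "if B is a knight then B and E are different types" is True, as required.
As a knight, E's statement "D is a knight" should be True; it is.
F is a knave, and the claim "B and D are both knights or both knaves" is indeed False.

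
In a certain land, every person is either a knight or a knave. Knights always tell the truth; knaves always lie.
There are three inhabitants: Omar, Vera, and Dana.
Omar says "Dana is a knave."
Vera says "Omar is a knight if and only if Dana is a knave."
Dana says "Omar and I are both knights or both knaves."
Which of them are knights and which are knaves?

Omar is a knight; "Dana is a knave" is True, as required.
As a knight, Vera's statement "Omar is a knight if and only if Dana is a knave" should be True; it is.
Dana is a knave, so "Omar and I are both knights or both knaves" must be False — and it is.

Omar is a knight, Vera is a knight, and Dana is a knave.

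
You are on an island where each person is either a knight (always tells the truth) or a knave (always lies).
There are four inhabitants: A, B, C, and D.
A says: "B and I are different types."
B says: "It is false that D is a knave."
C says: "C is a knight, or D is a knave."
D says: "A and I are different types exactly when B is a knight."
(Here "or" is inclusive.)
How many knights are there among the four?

2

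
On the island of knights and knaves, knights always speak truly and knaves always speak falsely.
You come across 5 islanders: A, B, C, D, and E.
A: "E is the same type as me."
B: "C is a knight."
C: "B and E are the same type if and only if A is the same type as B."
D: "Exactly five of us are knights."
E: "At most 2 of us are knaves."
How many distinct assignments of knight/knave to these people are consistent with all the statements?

2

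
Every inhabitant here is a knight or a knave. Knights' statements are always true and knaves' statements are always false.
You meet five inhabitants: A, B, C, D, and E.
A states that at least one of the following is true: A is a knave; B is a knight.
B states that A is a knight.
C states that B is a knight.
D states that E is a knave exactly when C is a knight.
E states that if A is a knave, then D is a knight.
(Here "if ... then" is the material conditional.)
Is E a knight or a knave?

E is a knight.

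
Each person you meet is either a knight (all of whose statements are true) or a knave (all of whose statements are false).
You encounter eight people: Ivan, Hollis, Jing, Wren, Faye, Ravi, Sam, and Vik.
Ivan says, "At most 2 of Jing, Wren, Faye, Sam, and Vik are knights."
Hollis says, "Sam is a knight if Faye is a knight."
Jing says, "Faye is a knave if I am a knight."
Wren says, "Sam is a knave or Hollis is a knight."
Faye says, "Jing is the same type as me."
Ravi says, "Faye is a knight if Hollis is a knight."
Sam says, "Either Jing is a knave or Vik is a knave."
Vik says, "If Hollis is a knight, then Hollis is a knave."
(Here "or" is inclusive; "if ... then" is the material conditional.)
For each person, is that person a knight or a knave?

Ivan is a knave, and the claim "at most 2 of Jing, Wren, Faye, Sam, and Vik are knights" is indeed False.
Hollis is a knight; "Sam is a knight if Faye is a knight" is True, as required.
Jing is a knight; "Faye is a knave if I am a knight" is True, as required.
Wren is a knight, so "Sam is a knave or Hollis is a knight" must be True — and it is.
Faye is a knave, and the claim "Jing is the same type as me" is indeed False.
As a knave, Ravi's statement "Faye is a knight if Hollis is a knight" should be False; it is.
Sam is a knight, so "either Jing is a knave or Vik is a knave" must be True — and it is.
Since Vik is a knave, "if Hollis is a knight, then Hollis is a knave" needs to be False, which holds.

Ivan is a knave, Hollis is a knight, Jing is a knight, Wren is a knight, Faye is a knave, Ravi is a knave, Sam is a knight, and Vik is a knave.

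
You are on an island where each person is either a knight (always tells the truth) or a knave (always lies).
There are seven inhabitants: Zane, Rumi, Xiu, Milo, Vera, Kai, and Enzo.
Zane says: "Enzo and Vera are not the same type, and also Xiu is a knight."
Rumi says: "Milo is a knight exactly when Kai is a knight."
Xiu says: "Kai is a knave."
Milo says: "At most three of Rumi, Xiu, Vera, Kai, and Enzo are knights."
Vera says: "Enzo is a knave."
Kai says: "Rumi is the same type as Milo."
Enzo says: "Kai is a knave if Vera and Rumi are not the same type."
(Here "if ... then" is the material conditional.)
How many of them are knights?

4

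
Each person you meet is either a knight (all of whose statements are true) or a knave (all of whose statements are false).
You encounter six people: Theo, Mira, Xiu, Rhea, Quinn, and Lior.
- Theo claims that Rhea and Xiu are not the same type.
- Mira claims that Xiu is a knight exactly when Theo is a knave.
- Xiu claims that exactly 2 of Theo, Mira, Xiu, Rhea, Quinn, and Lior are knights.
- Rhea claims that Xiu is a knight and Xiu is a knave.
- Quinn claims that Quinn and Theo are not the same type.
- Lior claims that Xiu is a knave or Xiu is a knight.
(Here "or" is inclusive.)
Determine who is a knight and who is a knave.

Knights: Lior. Knaves: Theo, Mira, Xiu, Rhea, and Quinn.

Theo is a knave; "Rhea and Xiu are not the same type" is false, as required.
Mira is a knave, so "Xiu is a knight exactly when Theo is a knave" must be false — and it is.
Xiu is a knave; "exactly 2 of Theo, Mira, Xiu, Rhea, Quinn, and Lior are knights" is false, as required.
As a knave, Rhea's statement "Xiu is a knight and Xiu is a knave" should be false; it is.
As a knave, Quinn's statement "Quinn and Theo are not the same type" should be false; it is.
Lior (knight): "Xiu is a knave or Xiu is a knight" — true. ✓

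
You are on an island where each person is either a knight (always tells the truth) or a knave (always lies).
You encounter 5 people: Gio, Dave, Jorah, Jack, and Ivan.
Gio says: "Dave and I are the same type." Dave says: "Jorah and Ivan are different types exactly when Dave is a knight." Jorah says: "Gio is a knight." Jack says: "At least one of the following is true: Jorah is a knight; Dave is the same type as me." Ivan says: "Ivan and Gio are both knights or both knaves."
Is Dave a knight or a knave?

Consistent assignments: {Gio=knight, Dave=knight, Jorah=knight, Jack=knight, Ivan=knave}
In every consistent assignment, Dave is a knight.

Dave is a knight.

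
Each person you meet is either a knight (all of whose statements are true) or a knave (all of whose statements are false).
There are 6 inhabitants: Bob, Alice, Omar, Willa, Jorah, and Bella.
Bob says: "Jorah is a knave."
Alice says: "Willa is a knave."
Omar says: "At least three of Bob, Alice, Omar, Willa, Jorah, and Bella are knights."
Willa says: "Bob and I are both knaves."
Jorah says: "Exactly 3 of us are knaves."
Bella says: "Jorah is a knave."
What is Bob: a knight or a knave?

Bob is a knight.

Consistent assignments: {Bob=knight, Alice=knight, Omar=knight, Willa=knave, Jorah=knave, Bella=knight}
In every consistent assignment, Bob is a knight.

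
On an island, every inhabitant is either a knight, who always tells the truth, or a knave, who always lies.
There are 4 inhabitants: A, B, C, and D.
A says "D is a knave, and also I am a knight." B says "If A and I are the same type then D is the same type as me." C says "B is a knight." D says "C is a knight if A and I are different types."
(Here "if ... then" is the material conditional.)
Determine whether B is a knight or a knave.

B is a knight.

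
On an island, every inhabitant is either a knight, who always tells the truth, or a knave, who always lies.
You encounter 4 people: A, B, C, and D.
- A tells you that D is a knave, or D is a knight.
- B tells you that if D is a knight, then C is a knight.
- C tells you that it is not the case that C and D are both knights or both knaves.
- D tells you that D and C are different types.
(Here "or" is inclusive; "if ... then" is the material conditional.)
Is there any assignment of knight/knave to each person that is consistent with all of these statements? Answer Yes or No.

One consistent assignment: A=knight, B=knight, C=knave, D=knave.

Yes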